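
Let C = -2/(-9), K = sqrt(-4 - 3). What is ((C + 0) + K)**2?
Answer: -563/81 + 4*I*sqrt(7)/9 ≈ -6.9506 + 1.1759*I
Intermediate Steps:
K = I*sqrt(7) (K = sqrt(-7) = I*sqrt(7) ≈ 2.6458*I)
C = 2/9 (C = -2*(-1/9) = 2/9 ≈ 0.22222)
((C + 0) + K)**2 = ((2/9 + 0) + I*sqrt(7))**2 = (2/9 + I*sqrt(7))**2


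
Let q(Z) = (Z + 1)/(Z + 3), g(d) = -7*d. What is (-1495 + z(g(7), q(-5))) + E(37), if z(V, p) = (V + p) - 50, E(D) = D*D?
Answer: -223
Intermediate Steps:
q(Z) = (1 + Z)/(3 + Z)
E(D) = D²
z(V, p) = -50 + V + p
(-1495 + z(g(7), q(-5))) + E(37) = (-1495 + (-50 - 7*7 + (1 - 5)/(3 - 5))) + 37² = (-1495 + (-50 - 49 - 4/(-2))) + 1369 = (-1495 + (-50 - 49 - ½*(-4))) + 1369 = (-1495 + (-50 - 49 + 2)) + 1369 = (-1495 - 97) + 1369 = -1592 + 1369 = -223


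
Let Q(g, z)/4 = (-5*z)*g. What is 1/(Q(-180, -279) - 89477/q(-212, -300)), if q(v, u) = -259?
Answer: -259/260050123 ≈ -9.9596e-7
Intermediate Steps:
Q(g, z) = -20*g*z (Q(g, z) = 4*((-5*z)*g) = 4*(-5*g*z) = -20*g*z)
1/(Q(-180, -279) - 89477/q(-212, -300)) = 1/(-20*(-180)*(-279) - 89477/(-259)) = 1/(-1004400 - 89477*(-1/259)) = 1/(-1004400 + 89477/259) = 1/(-260050123/259) = -259/260050123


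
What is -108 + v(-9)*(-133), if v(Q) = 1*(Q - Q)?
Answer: -108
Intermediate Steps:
v(Q) = 0 (v(Q) = 1*0 = 0)
-108 + v(-9)*(-133) = -108 + 0*(-133) = -108 + 0 = -108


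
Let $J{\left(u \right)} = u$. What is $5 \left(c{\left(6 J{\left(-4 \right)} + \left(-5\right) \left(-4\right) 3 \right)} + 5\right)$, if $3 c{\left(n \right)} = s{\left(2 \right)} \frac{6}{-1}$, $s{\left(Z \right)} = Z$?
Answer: $5$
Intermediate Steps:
$c{\left(n \right)} = -4$ ($c{\left(n \right)} = \frac{2 \frac{6}{-1}}{3} = \frac{2 \cdot 6 \left(-1\right)}{3} = \frac{2 \left(-6\right)}{3} = \frac{1}{3} \left(-12\right) = -4$)
$5 \left(c{\left(6 J{\left(-4 \right)} + \left(-5\right) \left(-4\right) 3 \right)} + 5\right) = 5 \left(-4 + 5\right) = 5 \cdot 1 = 5$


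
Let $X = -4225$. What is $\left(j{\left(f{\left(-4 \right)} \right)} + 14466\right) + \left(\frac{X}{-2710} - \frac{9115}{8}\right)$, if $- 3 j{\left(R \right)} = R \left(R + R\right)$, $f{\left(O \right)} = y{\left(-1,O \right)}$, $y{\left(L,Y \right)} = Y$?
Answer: $\frac{86617133}{6504} \approx 13318.0$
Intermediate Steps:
$f{\left(O \right)} = O$
$j{\left(R \right)} = - \frac{2 R^{2}}{3}$ ($j{\left(R \right)} = - \frac{R \left(R + R\right)}{3} = - \frac{R 2 R}{3} = - \frac{2 R^{2}}{3}$)
$\left(j{\left(f{\left(-4 \right)} \right)} + 14466\right) + \left(\frac{X}{-2710} - \frac{9115}{8}\right) = \left(- \frac{2 \left(-4\right)^{2}}{3} + 14466\right) - \left(- \frac{845}{542} + \frac{9115}{8}\right) = \left(\left(- \frac{2}{3}\right) 16 + 14466\right) - \frac{2466785}{2168} = \left(- \frac{32}{3} + 14466\right) + \left(\frac{845}{542} - \frac{9115}{8}\right) = \frac{43366}{3} - \frac{2466785}{2168} = \frac{86617133}{6504}$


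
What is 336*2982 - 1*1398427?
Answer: -396475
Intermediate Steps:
336*2982 - 1*1398427 = 1001952 - 1398427 = -396475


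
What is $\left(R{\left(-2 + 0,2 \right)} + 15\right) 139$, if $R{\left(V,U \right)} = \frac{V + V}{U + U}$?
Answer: $1946$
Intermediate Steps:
$R{\left(V,U \right)} = \frac{V}{U}$ ($R{\left(V,U \right)} = \frac{2 V}{2 U} = 2 V \frac{1}{2 U} = \frac{V}{U}$)
$\left(R{\left(-2 + 0,2 \right)} + 15\right) 139 = \left(\frac{-2 + 0}{2} + 15\right) 139 = \left(\left(-2\right) \frac{1}{2} + 15\right) 139 = \left(-1 + 15\right) 139 = 14 \cdot 139 = 1946$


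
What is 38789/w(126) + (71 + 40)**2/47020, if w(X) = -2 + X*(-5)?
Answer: -5747063/94040 ≈ -61.113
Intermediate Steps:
w(X) = -2 - 5*X
38789/w(126) + (71 + 40)**2/47020 = 38789/(-2 - 5*126) + (71 + 40)**2/47020 = 38789/(-2 - 630) + 111**2*(1/47020) = 38789/(-632) + 12321*(1/47020) = 38789*(-1/632) + 12321/47020 = -491/8 + 12321/47020 = -5747063/94040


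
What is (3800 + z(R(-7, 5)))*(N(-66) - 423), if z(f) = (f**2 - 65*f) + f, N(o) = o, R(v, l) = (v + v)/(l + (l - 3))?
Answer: -1922748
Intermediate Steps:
R(v, l) = 2*v/(-3 + 2*l) (R(v, l) = (2*v)/(l + (-3 + l)) = (2*v)/(-3 + 2*l) = 2*v/(-3 + 2*l))
z(f) = f**2 - 64*f
(3800 + z(R(-7, 5)))*(N(-66) - 423) = (3800 + (2*(-7)/(-3 + 2*5))*(-64 + 2*(-7)/(-3 + 2*5)))*(-66 - 423) = (3800 + (2*(-7)/(-3 + 10))*(-64 + 2*(-7)/(-3 + 10)))*(-489) = (3800 + (2*(-7)/7)*(-64 + 2*(-7)/7))*(-489) = (3800 + (2*(-7)*(1/7))*(-64 + 2*(-7)*(1/7)))*(-489) = (3800 - 2*(-64 - 2))*(-489) = (3800 - 2*(-66))*(-489) = (3800 + 132)*(-489) = 3932*(-489) = -1922748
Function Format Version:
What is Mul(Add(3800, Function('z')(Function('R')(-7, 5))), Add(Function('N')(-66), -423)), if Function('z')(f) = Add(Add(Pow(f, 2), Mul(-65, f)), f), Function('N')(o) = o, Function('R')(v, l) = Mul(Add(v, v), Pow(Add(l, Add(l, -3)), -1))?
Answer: -1922748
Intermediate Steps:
Function('R')(v, l) = Mul(2, v, Pow(Add(-3, Mul(2, l)), -1)) (Function('R')(v, l) = Mul(Mul(2, v), Pow(Add(l, Add(-3, l)), -1)) = Mul(Mul(2, v), Pow(Add(-3, Mul(2, l)), -1)) = Mul(2, v, Pow(Add(-3, Mul(2, l)), -1)))
Function('z')(f) = Add(Pow(f, 2), Mul(-64, f))
Mul(Add(3800, Function('z')(Function('R')(-7, 5))), Add(Function('N')(-66), -423)) = Mul(Add(3800, Mul(Mul(2, -7, Pow(Add(-3, Mul(2, 5)), -1)), Add(-64, Mul(2, -7, Pow(Add(-3, Mul(2, 5)), -1))))), Add(-66, -423)) = Mul(Add(3800, Mul(Mul(2, -7, Pow(Add(-3, 10), -1)), Add(-64, Mul(2, -7, Pow(Add(-3, 10), -1))))), -489) = Mul(Add(3800, Mul(Mul(2, -7, Pow(7, -1)), Add(-64, Mul(2, -7, Pow(7, -1))))), -489) = Mul(Add(3800, Mul(Mul(2, -7, Rational(1, 7)), Add(-64, Mul(2, -7, Rational(1, 7))))), -489) = Mul(Add(3800, Mul(-2, Add(-64, -2))), -489) = Mul(Add(3800, Mul(-2, -66)), -489) = Mul(Add(3800, 132), -489) = Mul(3932, -489) = -1922748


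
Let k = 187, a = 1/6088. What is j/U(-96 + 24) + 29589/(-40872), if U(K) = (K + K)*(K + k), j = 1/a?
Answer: -15392137/14100840 ≈ -1.0916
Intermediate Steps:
a = 1/6088 ≈ 0.00016426
j = 6088 (j = 1/(1/6088) = 6088)
U(K) = 2*K*(187 + K) (U(K) = (K + K)*(K + 187) = (2*K)*(187 + K) = 2*K*(187 + K))
j/U(-96 + 24) + 29589/(-40872) = 6088/((2*(-96 + 24)*(187 + (-96 + 24)))) + 29589/(-40872) = 6088/((2*(-72)*(187 - 72))) + 29589*(-1/40872) = 6088/((2*(-72)*115)) - 9863/13624 = 6088/(-16560) - 9863/13624 = 6088*(-1/16560) - 9863/13624 = -761/2070 - 9863/13624 = -15392137/14100840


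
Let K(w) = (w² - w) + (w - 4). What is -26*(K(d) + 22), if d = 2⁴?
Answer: -7124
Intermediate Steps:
d = 16
K(w) = -4 + w² (K(w) = (w² - w) + (-4 + w) = -4 + w²)
-26*(K(d) + 22) = -26*((-4 + 16²) + 22) = -26*((-4 + 256) + 22) = -26*(252 + 22) = -26*274 = -7124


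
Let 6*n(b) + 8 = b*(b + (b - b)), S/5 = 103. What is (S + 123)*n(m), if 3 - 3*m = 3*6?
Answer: 5423/3 ≈ 1807.7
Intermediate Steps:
m = -5 (m = 1 - 6 = -5)
S = 515 (S = 5*103 = 515)
n(b) = -4/3 + b²/6 (n(b) = -4/3 + (b*(b + (b - b)))/6 = -4/3 + (b*(b + 0))/6 = -4/3 + (b*b)/6 = -4/3 + b²/6)
(S + 123)*n(m) = (515 + 123)*(-4/3 + (⅙)*(-5)²) = 638*(-4/3 + (⅙)*25) = 638*(-4/3 + 25/6) = 638*(17/6) = 5423/3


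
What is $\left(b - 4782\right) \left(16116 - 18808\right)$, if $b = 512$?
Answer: $11494840$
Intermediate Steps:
$\left(b - 4782\right) \left(16116 - 18808\right) = \left(512 - 4782\right) \left(16116 - 18808\right) = \left(-4270\right) \left(-2692\right) = 11494840$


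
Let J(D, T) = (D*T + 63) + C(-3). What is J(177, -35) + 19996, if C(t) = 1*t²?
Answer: 13873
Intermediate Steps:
C(t) = t²
J(D, T) = 72 + D*T (J(D, T) = (D*T + 63) + (-3)² = (63 + D*T) + 9 = 72 + D*T)
J(177, -35) + 19996 = (72 + 177*(-35)) + 19996 = (72 - 6195) + 19996 = -6123 + 19996 = 13873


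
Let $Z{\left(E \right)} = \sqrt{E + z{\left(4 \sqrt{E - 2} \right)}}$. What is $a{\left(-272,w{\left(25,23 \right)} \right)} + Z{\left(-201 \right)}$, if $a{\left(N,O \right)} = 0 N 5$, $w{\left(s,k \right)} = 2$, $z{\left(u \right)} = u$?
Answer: $\sqrt{-201 + 4 i \sqrt{203}} \approx 1.9904 + 14.316 i$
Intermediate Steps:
$Z{\left(E \right)} = \sqrt{E + 4 \sqrt{-2 + E}}$ ($Z{\left(E \right)} = \sqrt{E + 4 \sqrt{E - 2}} = \sqrt{E + 4 \sqrt{-2 + E}}$)
$a{\left(N,O \right)} = 0$ ($a{\left(N,O \right)} = 0 \cdot 5 = 0$)
$a{\left(-272,w{\left(25,23 \right)} \right)} + Z{\left(-201 \right)} = 0 + \sqrt{-201 + 4 \sqrt{-2 - 201}} = 0 + \sqrt{-201 + 4 \sqrt{-203}} = 0 + \sqrt{-201 + 4 i \sqrt{203}} = \sqrt{-201 + 4 i \sqrt{203}}$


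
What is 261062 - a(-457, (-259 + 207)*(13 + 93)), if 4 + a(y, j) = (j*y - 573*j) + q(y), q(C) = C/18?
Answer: -97492835/18 ≈ -5.4163e+6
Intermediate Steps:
q(C) = C/18 (q(C) = C*(1/18) = C/18)
a(y, j) = -4 - 573*j + y/18 + j*y (a(y, j) = -4 + ((j*y - 573*j) + y/18) = -4 + ((-573*j + j*y) + y/18) = -4 + (-573*j + y/18 + j*y) = -4 - 573*j + y/18 + j*y)
261062 - a(-457, (-259 + 207)*(13 + 93)) = 261062 - (-4 - 573*(-259 + 207)*(13 + 93) + (1/18)*(-457) + ((-259 + 207)*(13 + 93))*(-457)) = 261062 - (-4 - (-29796)*106 - 457/18 - 52*106*(-457)) = 261062 - (-4 - 573*(-5512) - 457/18 - 5512*(-457)) = 261062 - (-4 + 3158376 - 457/18 + 2518984) = 261062 - 1*102191951/18 = 261062 - 102191951/18 = -97492835/18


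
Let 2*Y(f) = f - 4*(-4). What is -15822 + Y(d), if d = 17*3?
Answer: -31577/2 ≈ -15789.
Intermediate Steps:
d = 51
Y(f) = 8 + f/2 (Y(f) = (f - 4*(-4))/2 = (f + 16)/2 = (16 + f)/2 = 8 + f/2)
-15822 + Y(d) = -15822 + (8 + (½)*51) = -15822 + (8 + 51/2) = -15822 + 67/2 = -31577/2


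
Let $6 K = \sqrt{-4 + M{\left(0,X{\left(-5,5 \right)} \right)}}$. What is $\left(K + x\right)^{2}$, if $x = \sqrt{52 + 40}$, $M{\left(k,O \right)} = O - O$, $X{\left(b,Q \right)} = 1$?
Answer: $\frac{\left(i + 6 \sqrt{23}\right)^{2}}{9} \approx 91.889 + 6.3944 i$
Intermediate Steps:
$M{\left(k,O \right)} = 0$
$x = 2 \sqrt{23}$ ($x = \sqrt{92} = 2 \sqrt{23} \approx 9.5917$)
$K = \frac{i}{3}$ ($K = \frac{\sqrt{-4 + 0}}{6} = \frac{\sqrt{-4}}{6} = \frac{2 i}{6} = \frac{i}{3} \approx 0.33333 i$)
$\left(K + x\right)^{2} = \left(\frac{i}{3} + 2 \sqrt{23}\right)^{2} = \left(2 \sqrt{23} + \frac{i}{3}\right)^{2}$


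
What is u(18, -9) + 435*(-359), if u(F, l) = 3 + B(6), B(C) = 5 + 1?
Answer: -156156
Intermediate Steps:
B(C) = 6
u(F, l) = 9 (u(F, l) = 3 + 6 = 9)
u(18, -9) + 435*(-359) = 9 + 435*(-359) = 9 - 156165 = -156156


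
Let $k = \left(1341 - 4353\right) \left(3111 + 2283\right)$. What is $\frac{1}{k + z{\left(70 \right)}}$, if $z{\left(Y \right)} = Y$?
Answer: $- \frac{1}{16246658} \approx -6.1551 \cdot 10^{-8}$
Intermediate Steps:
$k = -16246728$ ($k = \left(-3012\right) 5394 = -16246728$)
$\frac{1}{k + z{\left(70 \right)}} = \frac{1}{-16246728 + 70} = \frac{1}{-16246658} = - \frac{1}{16246658}$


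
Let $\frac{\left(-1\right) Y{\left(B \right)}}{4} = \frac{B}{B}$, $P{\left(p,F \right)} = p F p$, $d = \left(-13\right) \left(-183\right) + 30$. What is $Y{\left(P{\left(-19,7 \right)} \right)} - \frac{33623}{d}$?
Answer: $- \frac{43259}{2409} \approx -17.957$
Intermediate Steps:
$d = 2409$ ($d = 2379 + 30 = 2409$)
$P{\left(p,F \right)} = F p^{2}$ ($P{\left(p,F \right)} = F p p = F p^{2}$)
$Y{\left(B \right)} = -4$ ($Y{\left(B \right)} = - 4 \frac{B}{B} = \left(-4\right) 1 = -4$)
$Y{\left(P{\left(-19,7 \right)} \right)} - \frac{33623}{d} = -4 - \frac{33623}{2409} = - \frac{43259}{2409}$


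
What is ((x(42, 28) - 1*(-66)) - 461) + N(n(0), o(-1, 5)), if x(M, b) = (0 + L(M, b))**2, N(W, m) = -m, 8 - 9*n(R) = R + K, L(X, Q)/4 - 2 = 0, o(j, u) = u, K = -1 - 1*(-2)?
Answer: -336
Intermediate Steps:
K = 1 (K = -1 + 2 = 1)
L(X, Q) = 8 (L(X, Q) = 8 + 4*0 = 8 + 0 = 8)
n(R) = 7/9 - R/9 (n(R) = 8/9 - (R + 1)/9 = 8/9 - (1 + R)/9 = 8/9 + (-1/9 - R/9) = 7/9 - R/9)
x(M, b) = 64 (x(M, b) = (0 + 8)**2 = 8**2 = 64)
((x(42, 28) - 1*(-66)) - 461) + N(n(0), o(-1, 5)) = ((64 - 1*(-66)) - 461) - 1*5 = ((64 + 66) - 461) - 5 = (130 - 461) - 5 = -331 - 5 = -336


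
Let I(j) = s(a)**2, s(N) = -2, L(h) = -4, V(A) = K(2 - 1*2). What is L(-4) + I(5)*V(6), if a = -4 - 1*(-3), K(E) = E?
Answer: -4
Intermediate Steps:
V(A) = 0 (V(A) = 2 - 1*2 = 2 - 2 = 0)
a = -1 (a = -4 + 3 = -1)
I(j) = 4 (I(j) = (-2)**2 = 4)
L(-4) + I(5)*V(6) = -4 + 4*0 = -4 + 0 = -4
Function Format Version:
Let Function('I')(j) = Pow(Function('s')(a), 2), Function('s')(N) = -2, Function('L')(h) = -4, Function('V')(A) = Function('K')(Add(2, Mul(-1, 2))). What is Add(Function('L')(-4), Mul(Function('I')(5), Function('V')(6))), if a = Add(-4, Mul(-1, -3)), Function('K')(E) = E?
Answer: -4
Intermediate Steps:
Function('V')(A) = 0 (Function('V')(A) = Add(2, Mul(-1, 2)) = Add(2, -2) = 0)
a = -1 (a = Add(-4, 3) = -1)
Function('I')(j) = 4 (Function('I')(j) = Pow(-2, 2) = 4)
Add(Function('L')(-4), Mul(Function('I')(5), Function('V')(6))) = Add(-4, Mul(4, 0)) = Add(-4, 0) = -4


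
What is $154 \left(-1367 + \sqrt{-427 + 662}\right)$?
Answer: $-210518 + 154 \sqrt{235} \approx -2.0816 \cdot 10^{5}$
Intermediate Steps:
$154 \left(-1367 + \sqrt{-427 + 662}\right) = 154 \left(-1367 + \sqrt{235}\right) = -210518 + 154 \sqrt{235}$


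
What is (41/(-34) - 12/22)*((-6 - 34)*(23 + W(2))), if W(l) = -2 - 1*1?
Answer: 262000/187 ≈ 1401.1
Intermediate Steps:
W(l) = -3 (W(l) = -2 - 1 = -3)
(41/(-34) - 12/22)*((-6 - 34)*(23 + W(2))) = (41/(-34) - 12/22)*((-6 - 34)*(23 - 3)) = (41*(-1/34) - 12*1/22)*(-40*20) = (-41/34 - 6/11)*(-800) = -655/374*(-800) = 262000/187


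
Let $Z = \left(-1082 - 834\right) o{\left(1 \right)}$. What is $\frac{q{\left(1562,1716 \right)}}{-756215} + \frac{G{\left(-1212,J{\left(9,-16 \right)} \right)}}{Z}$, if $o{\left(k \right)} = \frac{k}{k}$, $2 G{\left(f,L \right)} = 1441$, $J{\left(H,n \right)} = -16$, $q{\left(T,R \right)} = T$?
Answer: $- \frac{1095691399}{2897815880} \approx -0.37811$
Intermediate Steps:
$G{\left(f,L \right)} = \frac{1441}{2}$ ($G{\left(f,L \right)} = \frac{1}{2} \cdot 1441 = \frac{1441}{2}$)
$o{\left(k \right)} = 1$
$Z = -1916$ ($Z = \left(-1082 - 834\right) 1 = \left(-1916\right) 1 = -1916$)
$\frac{q{\left(1562,1716 \right)}}{-756215} + \frac{G{\left(-1212,J{\left(9,-16 \right)} \right)}}{Z} = \frac{1562}{-756215} + \frac{1441}{2 \left(-1916\right)} = 1562 \left(- \frac{1}{756215}\right) + \frac{1441}{2} \left(- \frac{1}{1916}\right) = - \frac{1562}{756215} - \frac{1441}{3832} = - \frac{1095691399}{2897815880}$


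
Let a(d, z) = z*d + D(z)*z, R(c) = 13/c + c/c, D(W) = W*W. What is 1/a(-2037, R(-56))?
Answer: -175616/274605869 ≈ -0.00063952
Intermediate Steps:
D(W) = W²
R(c) = 1 + 13/c (R(c) = 13/c + 1 = 1 + 13/c)
a(d, z) = z³ + d*z (a(d, z) = z*d + z²*z = d*z + z³ = z³ + d*z)
1/a(-2037, R(-56)) = 1/(((13 - 56)/(-56))*(-2037 + ((13 - 56)/(-56))²)) = 1/((-1/56*(-43))*(-2037 + (-1/56*(-43))²)) = 1/(43*(-2037 + (43/56)²)/56) = 1/(43*(-2037 + 1849/3136)/56) = 1/((43/56)*(-6386183/3136)) = 1/(-274605869/175616) = -175616/274605869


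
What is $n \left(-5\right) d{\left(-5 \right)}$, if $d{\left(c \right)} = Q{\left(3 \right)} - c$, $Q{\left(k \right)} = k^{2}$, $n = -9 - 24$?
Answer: $2310$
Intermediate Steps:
$n = -33$ ($n = -9 - 24 = -33$)
$d{\left(c \right)} = 9 - c$ ($d{\left(c \right)} = 3^{2} - c = 9 - c$)
$n \left(-5\right) d{\left(-5 \right)} = \left(-33\right) \left(-5\right) \left(9 - -5\right) = 165 \left(9 + 5\right) = 165 \cdot 14 = 2310$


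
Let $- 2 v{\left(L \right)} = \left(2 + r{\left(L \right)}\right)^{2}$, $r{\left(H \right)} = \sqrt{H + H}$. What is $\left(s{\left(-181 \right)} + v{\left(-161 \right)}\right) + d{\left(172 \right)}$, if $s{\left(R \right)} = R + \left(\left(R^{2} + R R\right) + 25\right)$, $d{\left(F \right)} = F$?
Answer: $65697 - 2 i \sqrt{322} \approx 65697.0 - 35.889 i$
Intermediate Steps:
$r{\left(H \right)} = \sqrt{2} \sqrt{H}$ ($r{\left(H \right)} = \sqrt{2 H} = \sqrt{2} \sqrt{H}$)
$s{\left(R \right)} = 25 + R + 2 R^{2}$ ($s{\left(R \right)} = R + \left(\left(R^{2} + R^{2}\right) + 25\right) = R + \left(2 R^{2} + 25\right) = R + \left(25 + 2 R^{2}\right) = 25 + R + 2 R^{2}$)
$v{\left(L \right)} = - \frac{\left(2 + \sqrt{2} \sqrt{L}\right)^{2}}{2}$
$\left(s{\left(-181 \right)} + v{\left(-161 \right)}\right) + d{\left(172 \right)} = \left(\left(25 - 181 + 2 \left(-181\right)^{2}\right) - \frac{\left(2 + \sqrt{2} \sqrt{-161}\right)^{2}}{2}\right) + 172 = \left(\left(25 - 181 + 2 \cdot 32761\right) - \frac{\left(2 + \sqrt{2} i \sqrt{161}\right)^{2}}{2}\right) + 172 = \left(\left(25 - 181 + 65522\right) - \frac{\left(2 + i \sqrt{322}\right)^{2}}{2}\right) + 172 = \left(65366 - \frac{\left(2 + i \sqrt{322}\right)^{2}}{2}\right) + 172 = 65538 - \frac{\left(2 + i \sqrt{322}\right)^{2}}{2}$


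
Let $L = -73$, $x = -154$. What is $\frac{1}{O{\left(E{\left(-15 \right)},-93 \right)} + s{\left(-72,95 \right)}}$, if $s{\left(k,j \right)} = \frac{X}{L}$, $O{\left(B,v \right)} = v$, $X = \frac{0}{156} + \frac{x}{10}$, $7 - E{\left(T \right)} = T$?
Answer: $- \frac{365}{33868} \approx -0.010777$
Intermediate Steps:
$E{\left(T \right)} = 7 - T$
$X = - \frac{77}{5}$ ($X = \frac{0}{156} - \frac{154}{10} = 0 \cdot \frac{1}{156} - \frac{77}{5} = 0 - \frac{77}{5} = - \frac{77}{5} \approx -15.4$)
$s{\left(k,j \right)} = \frac{77}{365}$ ($s{\left(k,j \right)} = - \frac{77}{5 \left(-73\right)} = \left(- \frac{77}{5}\right) \left(- \frac{1}{73}\right) = \frac{77}{365}$)
$\frac{1}{O{\left(E{\left(-15 \right)},-93 \right)} + s{\left(-72,95 \right)}} = \frac{1}{-93 + \frac{77}{365}} = \frac{1}{- \frac{33868}{365}} = - \frac{365}{33868}$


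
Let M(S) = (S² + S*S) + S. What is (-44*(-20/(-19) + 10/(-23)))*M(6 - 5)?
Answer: -35640/437 ≈ -81.556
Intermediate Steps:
M(S) = S + 2*S² (M(S) = (S² + S²) + S = 2*S² + S = S + 2*S²)
(-44*(-20/(-19) + 10/(-23)))*M(6 - 5) = (-44*(-20/(-19) + 10/(-23)))*((6 - 5)*(1 + 2*(6 - 5))) = (-44*(-20*(-1/19) + 10*(-1/23)))*(1*(1 + 2*1)) = (-44*(20/19 - 10/23))*(1*(1 + 2)) = (-44*270/437)*(1*3) = -11880/437*3 = -35640/437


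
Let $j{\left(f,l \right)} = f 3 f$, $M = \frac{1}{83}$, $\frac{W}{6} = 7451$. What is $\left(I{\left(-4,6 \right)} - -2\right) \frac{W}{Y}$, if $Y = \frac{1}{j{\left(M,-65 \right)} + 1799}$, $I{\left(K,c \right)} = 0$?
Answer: $\frac{1108110991368}{6889} \approx 1.6085 \cdot 10^{8}$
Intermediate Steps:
$W = 44706$ ($W = 6 \cdot 7451 = 44706$)
$M = \frac{1}{83} \approx 0.012048$
$j{\left(f,l \right)} = 3 f^{2}$ ($j{\left(f,l \right)} = 3 f f = 3 f^{2}$)
$Y = \frac{6889}{12393314}$ ($Y = \frac{1}{\frac{3}{6889} + 1799} = \frac{1}{\frac{12393314}{6889}} = \frac{6889}{12393314} \approx 0.00055586$)
$\left(I{\left(-4,6 \right)} - -2\right) \frac{W}{Y} = \left(0 - -2\right) \frac{44706}{\frac{6889}{12393314}} = \left(0 + 2\right) 44706 \cdot \frac{12393314}{6889} = 2 \cdot \frac{554055495684}{6889} = \frac{1108110991368}{6889}$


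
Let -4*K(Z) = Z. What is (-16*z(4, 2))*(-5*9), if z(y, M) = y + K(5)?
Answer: 1980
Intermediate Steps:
K(Z) = -Z/4
z(y, M) = -5/4 + y (z(y, M) = y - 1/4*5 = y - 5/4 = -5/4 + y)
(-16*z(4, 2))*(-5*9) = (-16*(-5/4 + 4))*(-5*9) = -16*11/4*(-45) = -44*(-45) = 1980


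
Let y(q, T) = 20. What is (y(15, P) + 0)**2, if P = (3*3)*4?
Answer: 400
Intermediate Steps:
P = 36 (P = 9*4 = 36)
(y(15, P) + 0)**2 = (20 + 0)**2 = 20**2 = 400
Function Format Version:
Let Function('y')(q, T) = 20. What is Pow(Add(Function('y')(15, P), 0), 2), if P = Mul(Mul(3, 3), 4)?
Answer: 400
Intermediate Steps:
P = 36 (P = Mul(9, 4) = 36)
Pow(Add(Function('y')(15, P), 0), 2) = Pow(Add(20, 0), 2) = Pow(20, 2) = 400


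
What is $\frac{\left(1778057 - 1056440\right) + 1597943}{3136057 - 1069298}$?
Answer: $\frac{2319560}{2066759} \approx 1.1223$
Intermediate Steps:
$\frac{\left(1778057 - 1056440\right) + 1597943}{3136057 - 1069298} = \frac{\left(1778057 - 1056440\right) + 1597943}{2066759} = \left(721617 + 1597943\right) \frac{1}{2066759} = 2319560 \cdot \frac{1}{2066759} = \frac{2319560}{2066759}$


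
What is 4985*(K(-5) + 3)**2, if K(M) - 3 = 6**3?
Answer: 245680740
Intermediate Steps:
K(M) = 219 (K(M) = 3 + 6**3 = 3 + 216 = 219)
4985*(K(-5) + 3)**2 = 4985*(219 + 3)**2 = 4985*222**2 = 4985*49284 = 245680740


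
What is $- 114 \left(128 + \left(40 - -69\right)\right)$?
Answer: $-27018$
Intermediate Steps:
$- 114 \left(128 + \left(40 - -69\right)\right) = - 114 \left(128 + \left(40 + 69\right)\right) = - 114 \left(128 + 109\right) = - 114 \cdot 237 = \left(-1\right) 27018 = -27018$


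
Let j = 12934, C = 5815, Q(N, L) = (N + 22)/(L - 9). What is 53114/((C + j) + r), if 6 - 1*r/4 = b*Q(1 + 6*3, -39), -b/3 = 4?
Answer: 26557/9366 ≈ 2.8355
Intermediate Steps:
b = -12 (b = -3*4 = -12)
Q(N, L) = (22 + N)/(-9 + L)
r = -17 (r = 24 - (-48)*(22 + (1 + 6*3))/(-9 - 39) = 24 - (-48)*(22 + (1 + 18))/(-48) = 24 - (-48)*(-(22 + 19)/48) = 24 - (-48)*(-1/48*41) = 24 - (-48)*(-41)/48 = 24 - 4*41/4 = 24 - 41 = -17)
53114/((C + j) + r) = 53114/((5815 + 12934) - 17) = 53114/(18749 - 17) = 53114/18732 = 53114*(1/18732) = 26557/9366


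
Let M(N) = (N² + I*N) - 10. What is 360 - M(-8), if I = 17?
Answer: 442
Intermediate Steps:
M(N) = -10 + N² + 17*N (M(N) = (N² + 17*N) - 10 = -10 + N² + 17*N)
360 - M(-8) = 360 - (-10 + (-8)² + 17*(-8)) = 360 - (-10 + 64 - 136) = 360 - 1*(-82) = 360 + 82 = 442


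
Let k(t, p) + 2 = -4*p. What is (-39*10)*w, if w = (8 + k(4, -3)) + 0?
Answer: -7020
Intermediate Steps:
k(t, p) = -2 - 4*p
w = 18 (w = (8 + (-2 - 4*(-3))) + 0 = (8 + (-2 + 12)) + 0 = (8 + 10) + 0 = 18 + 0 = 18)
(-39*10)*w = -39*10*18 = -390*18 = -7020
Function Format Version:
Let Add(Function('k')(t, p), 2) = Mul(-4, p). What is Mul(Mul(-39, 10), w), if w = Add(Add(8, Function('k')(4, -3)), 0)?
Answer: -7020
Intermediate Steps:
Function('k')(t, p) = Add(-2, Mul(-4, p))
w = 18 (w = Add(Add(8, Add(-2, Mul(-4, -3))), 0) = Add(Add(8, Add(-2, 12)), 0) = Add(Add(8, 10), 0) = Add(18, 0) = 18)
Mul(Mul(-39, 10), w) = Mul(Mul(-39, 10), 18) = Mul(-390, 18) = -7020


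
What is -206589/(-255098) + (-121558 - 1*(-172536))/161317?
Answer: 46330703557/41151644066 ≈ 1.1259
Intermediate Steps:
-206589/(-255098) + (-121558 - 1*(-172536))/161317 = -206589*(-1/255098) + (-121558 + 172536)*(1/161317) = 206589/255098 + 50978*(1/161317) = 206589/255098 + 50978/161317 = 46330703557/41151644066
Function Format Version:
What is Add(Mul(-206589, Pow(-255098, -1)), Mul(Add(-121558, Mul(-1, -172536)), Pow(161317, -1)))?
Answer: Rational(46330703557, 41151644066) ≈ 1.1259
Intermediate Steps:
Add(Mul(-206589, Pow(-255098, -1)), Mul(Add(-121558, Mul(-1, -172536)), Pow(161317, -1))) = Add(Mul(-206589, Rational(-1, 255098)), Mul(Add(-121558, 172536), Rational(1, 161317))) = Add(Rational(206589, 255098), Mul(50978, Rational(1, 161317))) = Add(Rational(206589, 255098), Rational(50978, 161317)) = Rational(46330703557, 41151644066)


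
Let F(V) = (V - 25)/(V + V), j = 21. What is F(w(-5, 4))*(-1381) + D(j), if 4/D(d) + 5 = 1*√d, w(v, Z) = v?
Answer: -4148 - √21 ≈ -4152.6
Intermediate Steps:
F(V) = (-25 + V)/(2*V) (F(V) = (-25 + V)/((2*V)) = (-25 + V)*(1/(2*V)) = (-25 + V)/(2*V))
D(d) = 4/(-5 + √d) (D(d) = 4/(-5 + 1*√d) = 4/(-5 + √d))
F(w(-5, 4))*(-1381) + D(j) = ((½)*(-25 - 5)/(-5))*(-1381) + 4/(-5 + √21) = ((½)*(-⅕)*(-30))*(-1381) + 4/(-5 + √21) = 3*(-1381) + 4/(-5 + √21) = -4143 + 4/(-5 + √21)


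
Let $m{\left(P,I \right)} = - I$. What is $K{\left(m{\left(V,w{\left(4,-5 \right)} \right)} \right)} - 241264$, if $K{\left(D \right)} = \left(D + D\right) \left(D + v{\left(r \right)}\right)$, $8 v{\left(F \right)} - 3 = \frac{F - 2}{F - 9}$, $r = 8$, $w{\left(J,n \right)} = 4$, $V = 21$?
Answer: $-241229$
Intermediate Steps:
$v{\left(F \right)} = \frac{3}{8} + \frac{-2 + F}{8 \left(-9 + F\right)}$ ($v{\left(F \right)} = \frac{3}{8} + \frac{\left(F - 2\right) \frac{1}{F - 9}}{8} = \frac{3}{8} + \frac{\left(-2 + F\right) \frac{1}{-9 + F}}{8} = \frac{3}{8} + \frac{\frac{1}{-9 + F} \left(-2 + F\right)}{8} = \frac{3}{8} + \frac{-2 + F}{8 \left(-9 + F\right)}$)
$K{\left(D \right)} = 2 D \left(- \frac{3}{8} + D\right)$ ($K{\left(D \right)} = \left(D + D\right) \left(D + \frac{-29 + 4 \cdot 8}{8 \left(-9 + 8\right)}\right) = 2 D \left(D + \frac{-29 + 32}{8 \left(-1\right)}\right) = 2 D \left(D + \frac{1}{8} \left(-1\right) 3\right) = 2 D \left(D - \frac{3}{8}\right) = 2 D \left(- \frac{3}{8} + D\right)$)
$K{\left(m{\left(V,w{\left(4,-5 \right)} \right)} \right)} - 241264 = \frac{\left(-1\right) 4 \left(-3 + 8 \left(\left(-1\right) 4\right)\right)}{4} - 241264 = \frac{1}{4} \left(-4\right) \left(-3 + 8 \left(-4\right)\right) - 241264 = \frac{1}{4} \left(-4\right) \left(-3 - 32\right) - 241264 = \frac{1}{4} \left(-4\right) \left(-35\right) - 241264 = 35 - 241264 = -241229$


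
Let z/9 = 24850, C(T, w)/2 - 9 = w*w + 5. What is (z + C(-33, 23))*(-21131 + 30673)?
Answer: 2144430912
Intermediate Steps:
C(T, w) = 28 + 2*w² (C(T, w) = 18 + 2*(w*w + 5) = 18 + 2*(w² + 5) = 18 + 2*(5 + w²) = 18 + (10 + 2*w²) = 28 + 2*w²)
z = 223650 (z = 9*24850 = 223650)
(z + C(-33, 23))*(-21131 + 30673) = (223650 + (28 + 2*23²))*(-21131 + 30673) = (223650 + (28 + 2*529))*9542 = (223650 + (28 + 1058))*9542 = (223650 + 1086)*9542 = 224736*9542 = 2144430912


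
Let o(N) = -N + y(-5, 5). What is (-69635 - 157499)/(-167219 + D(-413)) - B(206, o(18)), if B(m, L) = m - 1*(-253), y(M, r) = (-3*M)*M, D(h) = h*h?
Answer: -882392/1675 ≈ -526.80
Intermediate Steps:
D(h) = h²
y(M, r) = -3*M²
o(N) = -75 - N (o(N) = -N - 3*(-5)² = -N - 3*25 = -N - 75 = -75 - N)
B(m, L) = 253 + m (B(m, L) = m + 253 = 253 + m)
(-69635 - 157499)/(-167219 + D(-413)) - B(206, o(18)) = (-69635 - 157499)/(-167219 + (-413)²) - (253 + 206) = -227134/(-167219 + 170569) - 1*459 = -227134/3350 - 459 = -227134*1/3350 - 459 = -113567/1675 - 459 = -882392/1675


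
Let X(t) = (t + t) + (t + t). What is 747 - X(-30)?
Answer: 867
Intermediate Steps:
X(t) = 4*t (X(t) = 2*t + 2*t = 4*t)
747 - X(-30) = 747 - 4*(-30) = 747 - 1*(-120) = 747 + 120 = 867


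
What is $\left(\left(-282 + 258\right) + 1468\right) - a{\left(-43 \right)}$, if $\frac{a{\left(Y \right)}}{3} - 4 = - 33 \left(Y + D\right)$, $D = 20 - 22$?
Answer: $-3023$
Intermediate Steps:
$D = -2$ ($D = 20 - 22 = -2$)
$a{\left(Y \right)} = 210 - 99 Y$ ($a{\left(Y \right)} = 12 + 3 \left(- 33 \left(Y - 2\right)\right) = 12 + 3 \left(- 33 \left(-2 + Y\right)\right) = 12 + 3 \left(66 - 33 Y\right) = 12 - \left(-198 + 99 Y\right) = 210 - 99 Y$)
$\left(\left(-282 + 258\right) + 1468\right) - a{\left(-43 \right)} = \left(\left(-282 + 258\right) + 1468\right) - \left(210 - -4257\right) = \left(-24 + 1468\right) - \left(210 + 4257\right) = 1444 - 4467 = -3023$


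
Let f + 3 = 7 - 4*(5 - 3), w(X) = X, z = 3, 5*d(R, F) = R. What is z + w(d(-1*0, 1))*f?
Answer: 3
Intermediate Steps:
d(R, F) = R/5
f = -4 (f = -3 + (7 - 4*(5 - 3)) = -3 + (7 - 4*2) = -3 + (7 - 1*8) = -3 + (7 - 8) = -3 - 1 = -4)
z + w(d(-1*0, 1))*f = 3 + ((-1*0)/5)*(-4) = 3 + ((⅕)*0)*(-4) = 3 + 0*(-4) = 3 + 0 = 3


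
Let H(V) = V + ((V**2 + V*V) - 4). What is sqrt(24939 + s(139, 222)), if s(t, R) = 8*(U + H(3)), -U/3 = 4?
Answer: sqrt(24979) ≈ 158.05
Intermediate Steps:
H(V) = -4 + V + 2*V**2 (H(V) = V + ((V**2 + V**2) - 4) = V + (2*V**2 - 4) = V + (-4 + 2*V**2) = -4 + V + 2*V**2)
U = -12 (U = -3*4 = -12)
s(t, R) = 40 (s(t, R) = 8*(-12 + (-4 + 3 + 2*3**2)) = 8*(-12 + (-4 + 3 + 2*9)) = 8*(-12 + (-4 + 3 + 18)) = 8*(-12 + 17) = 8*5 = 40)
sqrt(24939 + s(139, 222)) = sqrt(24939 + 40) = sqrt(24979)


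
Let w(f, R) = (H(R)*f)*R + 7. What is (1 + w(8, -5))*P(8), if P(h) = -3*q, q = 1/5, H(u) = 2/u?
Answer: -72/5 ≈ -14.400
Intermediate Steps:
q = ⅕ ≈ 0.20000
w(f, R) = 7 + 2*f (w(f, R) = ((2/R)*f)*R + 7 = (2*f/R)*R + 7 = 2*f + 7 = 7 + 2*f)
P(h) = -⅗ (P(h) = -3*⅕ = -⅗)
(1 + w(8, -5))*P(8) = (1 + (7 + 2*8))*(-⅗) = (1 + (7 + 16))*(-⅗) = (1 + 23)*(-⅗) = 24*(-⅗) = -72/5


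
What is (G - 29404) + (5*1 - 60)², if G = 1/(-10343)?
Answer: -272837998/10343 ≈ -26379.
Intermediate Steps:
G = -1/10343 ≈ -9.6684e-5
(G - 29404) + (5*1 - 60)² = (-1/10343 - 29404) + (5*1 - 60)² = -304125573/10343 + (5 - 60)² = -304125573/10343 + (-55)² = -304125573/10343 + 3025 = -272837998/10343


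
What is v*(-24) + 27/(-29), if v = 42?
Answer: -29259/29 ≈ -1008.9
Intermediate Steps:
v*(-24) + 27/(-29) = 42*(-24) + 27/(-29) = -1008 + 27*(-1/29) = -1008 - 27/29 = -29259/29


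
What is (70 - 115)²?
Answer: 2025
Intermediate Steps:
(70 - 115)² = (-45)² = 2025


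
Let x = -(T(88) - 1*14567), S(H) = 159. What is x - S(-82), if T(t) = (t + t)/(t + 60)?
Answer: 533052/37 ≈ 14407.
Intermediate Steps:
T(t) = 2*t/(60 + t) (T(t) = (2*t)/(60 + t) = 2*t/(60 + t))
x = 538935/37 (x = -(2*88/(60 + 88) - 1*14567) = -(2*88/148 - 14567) = -(2*88*(1/148) - 14567) = -(44/37 - 14567) = -1*(-538935/37) = 538935/37 ≈ 14566.)
x - S(-82) = 538935/37 - 1*159 = 538935/37 - 159 = 533052/37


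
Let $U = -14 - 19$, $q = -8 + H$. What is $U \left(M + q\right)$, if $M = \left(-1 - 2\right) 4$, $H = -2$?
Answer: $726$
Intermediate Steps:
$M = -12$ ($M = \left(-3\right) 4 = -12$)
$q = -10$ ($q = -8 - 2 = -10$)
$U = -33$ ($U = -14 - 19 = -33$)
$U \left(M + q\right) = - 33 \left(-12 - 10\right) = \left(-33\right) \left(-22\right) = 726$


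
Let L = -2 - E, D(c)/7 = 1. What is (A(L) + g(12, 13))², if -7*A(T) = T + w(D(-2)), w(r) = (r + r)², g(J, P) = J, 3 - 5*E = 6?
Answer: 6241/25 ≈ 249.64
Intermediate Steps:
D(c) = 7 (D(c) = 7*1 = 7)
E = -⅗ (E = ⅗ - ⅕*6 = ⅗ - 6/5 = -⅗ ≈ -0.60000)
w(r) = 4*r² (w(r) = (2*r)² = 4*r²)
L = -7/5 (L = -2 - 1*(-⅗) = -2 + ⅗ = -7/5 ≈ -1.4000)
A(T) = -28 - T/7 (A(T) = -(T + 4*7²)/7 = -(T + 4*49)/7 = -(T + 196)/7 = -(196 + T)/7 = -28 - T/7)
(A(L) + g(12, 13))² = ((-28 - ⅐*(-7/5)) + 12)² = ((-28 + ⅕) + 12)² = (-139/5 + 12)² = (-79/5)² = 6241/25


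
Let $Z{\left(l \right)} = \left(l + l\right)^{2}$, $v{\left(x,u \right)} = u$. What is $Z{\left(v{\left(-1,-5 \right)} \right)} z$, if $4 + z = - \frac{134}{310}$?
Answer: $- \frac{13740}{31} \approx -443.23$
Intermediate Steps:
$Z{\left(l \right)} = 4 l^{2}$ ($Z{\left(l \right)} = \left(2 l\right)^{2} = 4 l^{2}$)
$z = - \frac{687}{155}$ ($z = -4 - \frac{134}{310} = -4 - \frac{67}{155} = - \frac{687}{155} \approx -4.4323$)
$Z{\left(v{\left(-1,-5 \right)} \right)} z = 4 \left(-5\right)^{2} \left(- \frac{687}{155}\right) = 4 \cdot 25 \left(- \frac{687}{155}\right) = 100 \left(- \frac{687}{155}\right) = - \frac{13740}{31}$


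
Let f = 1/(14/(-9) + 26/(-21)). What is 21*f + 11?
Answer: 613/176 ≈ 3.4830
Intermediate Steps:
f = -63/176 (f = 1/(14*(-1/9) + 26*(-1/21)) = 1/(-14/9 - 26/21) = 1/(-176/63) = -63/176 ≈ -0.35795)
21*f + 11 = 21*(-63/176) + 11 = -1323/176 + 11 = 613/176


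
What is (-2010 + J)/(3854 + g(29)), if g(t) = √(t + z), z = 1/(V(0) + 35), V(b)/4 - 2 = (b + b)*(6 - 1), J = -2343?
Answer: -360693933/319345670 + 4353*√3354/159672835 ≈ -1.1279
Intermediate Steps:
V(b) = 8 + 40*b (V(b) = 8 + 4*((b + b)*(6 - 1)) = 8 + 4*((2*b)*5) = 8 + 4*(10*b) = 8 + 40*b)
z = 1/43 (z = 1/((8 + 40*0) + 35) = 1/((8 + 0) + 35) = 1/(8 + 35) = 1/43 ≈ 0.023256)
g(t) = √(1/43 + t) (g(t) = √(t + 1/43) = √(1/43 + t))
(-2010 + J)/(3854 + g(29)) = (-2010 - 2343)/(3854 + √(43 + 1849*29)/43) = -4353/(3854 + √(43 + 53621)/43) = -4353/(3854 + √53664/43) = -4353/(3854 + (4*√3354)/43) = -4353/(3854 + 4*√3354/43)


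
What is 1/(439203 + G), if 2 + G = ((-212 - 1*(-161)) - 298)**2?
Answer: 1/561002 ≈ 1.7825e-6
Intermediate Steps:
G = 121799 (G = -2 + ((-212 - 1*(-161)) - 298)**2 = -2 + ((-212 + 161) - 298)**2 = -2 + (-51 - 298)**2 = -2 + (-349)**2 = -2 + 121801 = 121799)
1/(439203 + G) = 1/(439203 + 121799) = 1/561002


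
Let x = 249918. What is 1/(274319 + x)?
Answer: 1/524237 ≈ 1.9075e-6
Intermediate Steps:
1/(274319 + x) = 1/(274319 + 249918) = 1/524237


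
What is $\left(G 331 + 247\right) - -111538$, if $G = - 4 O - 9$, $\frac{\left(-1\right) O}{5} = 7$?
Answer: $155146$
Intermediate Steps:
$O = -35$ ($O = \left(-5\right) 7 = -35$)
$G = 131$ ($G = \left(-4\right) \left(-35\right) - 9 = 140 - 9 = 131$)
$\left(G 331 + 247\right) - -111538 = \left(131 \cdot 331 + 247\right) - -111538 = \left(43361 + 247\right) + 111538 = 43608 + 111538 = 155146$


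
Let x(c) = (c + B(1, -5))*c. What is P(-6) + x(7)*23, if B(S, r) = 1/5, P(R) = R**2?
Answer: 5976/5 ≈ 1195.2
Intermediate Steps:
B(S, r) = 1/5
x(c) = c*(1/5 + c) (x(c) = (c + 1/5)*c = (1/5 + c)*c = c*(1/5 + c))
P(-6) + x(7)*23 = (-6)**2 + (7*(1/5 + 7))*23 = 36 + (7*(36/5))*23 = 36 + (252/5)*23 = 36 + 5796/5 = 5976/5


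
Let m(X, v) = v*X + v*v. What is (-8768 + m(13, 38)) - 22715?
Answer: -29545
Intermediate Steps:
m(X, v) = v² + X*v (m(X, v) = X*v + v² = v² + X*v)
(-8768 + m(13, 38)) - 22715 = (-8768 + 38*(13 + 38)) - 22715 = (-8768 + 38*51) - 22715 = (-8768 + 1938) - 22715 = -6830 - 22715 = -29545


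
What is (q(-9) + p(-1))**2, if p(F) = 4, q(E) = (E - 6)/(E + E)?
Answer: 841/36 ≈ 23.361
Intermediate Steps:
q(E) = (-6 + E)/(2*E) (q(E) = (-6 + E)/((2*E)) = (-6 + E)*(1/(2*E)) = (-6 + E)/(2*E))
(q(-9) + p(-1))**2 = ((1/2)*(-6 - 9)/(-9) + 4)**2 = ((1/2)*(-1/9)*(-15) + 4)**2 = (5/6 + 4)**2 = (29/6)**2 = 841/36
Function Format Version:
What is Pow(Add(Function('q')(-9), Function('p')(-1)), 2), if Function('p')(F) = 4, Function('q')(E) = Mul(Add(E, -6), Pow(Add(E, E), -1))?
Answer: Rational(841, 36) ≈ 23.361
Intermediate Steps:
Function('q')(E) = Mul(Rational(1, 2), Pow(E, -1), Add(-6, E)) (Function('q')(E) = Mul(Add(-6, E), Pow(Mul(2, E), -1)) = Mul(Add(-6, E), Mul(Rational(1, 2), Pow(E, -1))) = Mul(Rational(1, 2), Pow(E, -1), Add(-6, E)))
Pow(Add(Function('q')(-9), Function('p')(-1)), 2) = Pow(Add(Mul(Rational(1, 2), Pow(-9, -1), Add(-6, -9)), 4), 2) = Pow(Add(Mul(Rational(1, 2), Rational(-1, 9), -15), 4), 2) = Pow(Add(Rational(5, 6), 4), 2) = Pow(Rational(29, 6), 2) = Rational(841, 36)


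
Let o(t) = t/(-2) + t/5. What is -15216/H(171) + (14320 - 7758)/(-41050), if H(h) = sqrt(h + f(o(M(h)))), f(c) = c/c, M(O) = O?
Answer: -3281/20525 - 7608*sqrt(43)/43 ≈ -1160.4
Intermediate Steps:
o(t) = -3*t/10 (o(t) = t*(-1/2) + t*(1/5) = -t/2 + t/5 = -3*t/10)
f(c) = 1
H(h) = sqrt(1 + h) (H(h) = sqrt(h + 1) = sqrt(1 + h))
-15216/H(171) + (14320 - 7758)/(-41050) = -15216/sqrt(1 + 171) + (14320 - 7758)/(-41050) = -15216*sqrt(43)/86 + 6562*(-1/41050) = -15216*sqrt(43)/86 - 3281/20525 = -7608*sqrt(43)/43 - 3281/20525 = -3281/20525 - 7608*sqrt(43)/43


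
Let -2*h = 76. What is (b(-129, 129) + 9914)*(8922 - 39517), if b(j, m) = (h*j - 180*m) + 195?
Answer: 251154355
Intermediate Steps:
h = -38 (h = -½*76 = -38)
b(j, m) = 195 - 180*m - 38*j (b(j, m) = (-38*j - 180*m) + 195 = (-180*m - 38*j) + 195 = 195 - 180*m - 38*j)
(b(-129, 129) + 9914)*(8922 - 39517) = ((195 - 180*129 - 38*(-129)) + 9914)*(8922 - 39517) = ((195 - 23220 + 4902) + 9914)*(-30595) = (-18123 + 9914)*(-30595) = -8209*(-30595) = 251154355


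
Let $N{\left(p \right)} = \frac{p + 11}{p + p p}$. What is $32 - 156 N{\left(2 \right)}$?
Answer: $-306$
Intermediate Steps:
$N{\left(p \right)} = \frac{11 + p}{p + p^{2}}$
$32 - 156 N{\left(2 \right)} = 32 - 156 \frac{11 + 2}{2 \left(1 + 2\right)} = 32 - 156 \cdot \frac{1}{2} \cdot \frac{1}{3} \cdot 13 = 32 - 338 = -306$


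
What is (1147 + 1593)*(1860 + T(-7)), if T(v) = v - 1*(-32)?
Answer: 5164900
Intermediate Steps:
T(v) = 32 + v (T(v) = v + 32 = 32 + v)
(1147 + 1593)*(1860 + T(-7)) = (1147 + 1593)*(1860 + (32 - 7)) = 2740*(1860 + 25) = 2740*1885 = 5164900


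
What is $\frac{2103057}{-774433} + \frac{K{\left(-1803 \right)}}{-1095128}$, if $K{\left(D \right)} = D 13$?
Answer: $- \frac{207724061019}{77100296584} \approx -2.6942$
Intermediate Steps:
$K{\left(D \right)} = 13 D$
$\frac{2103057}{-774433} + \frac{K{\left(-1803 \right)}}{-1095128} = \frac{2103057}{-774433} + \frac{13 \left(-1803\right)}{-1095128} = 2103057 \left(- \frac{1}{774433}\right) - - \frac{23439}{1095128} = - \frac{191187}{70403} + \frac{23439}{1095128} = - \frac{207724061019}{77100296584}$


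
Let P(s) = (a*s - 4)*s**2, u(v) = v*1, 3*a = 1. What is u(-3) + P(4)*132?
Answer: -5635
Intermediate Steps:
a = 1/3 (a = (1/3)*1 = 1/3 ≈ 0.33333)
u(v) = v
P(s) = s**2*(-4 + s/3) (P(s) = (s/3 - 4)*s**2 = (-4 + s/3)*s**2 = s**2*(-4 + s/3))
u(-3) + P(4)*132 = -3 + ((1/3)*4**2*(-12 + 4))*132 = -3 + ((1/3)*16*(-8))*132 = -3 - 128/3*132 = -3 - 5632 = -5635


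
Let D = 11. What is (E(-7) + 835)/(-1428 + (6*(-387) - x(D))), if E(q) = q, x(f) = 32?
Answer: -414/1891 ≈ -0.21893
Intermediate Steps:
(E(-7) + 835)/(-1428 + (6*(-387) - x(D))) = (-7 + 835)/(-1428 + (6*(-387) - 1*32)) = 828/(-1428 + (-2322 - 32)) = 828/(-1428 - 2354) = 828/(-3782) = 828*(-1/3782) = -414/1891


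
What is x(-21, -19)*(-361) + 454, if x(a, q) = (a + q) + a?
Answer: 22475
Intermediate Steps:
x(a, q) = q + 2*a
x(-21, -19)*(-361) + 454 = (-19 + 2*(-21))*(-361) + 454 = (-19 - 42)*(-361) + 454 = -61*(-361) + 454 = 22021 + 454 = 22475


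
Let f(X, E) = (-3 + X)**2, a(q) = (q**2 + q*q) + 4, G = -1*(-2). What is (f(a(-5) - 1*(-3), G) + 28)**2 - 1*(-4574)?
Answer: 8671710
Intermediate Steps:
G = 2
a(q) = 4 + 2*q**2 (a(q) = (q**2 + q**2) + 4 = 2*q**2 + 4 = 4 + 2*q**2)
(f(a(-5) - 1*(-3), G) + 28)**2 - 1*(-4574) = ((-3 + ((4 + 2*(-5)**2) - 1*(-3)))**2 + 28)**2 - 1*(-4574) = ((-3 + ((4 + 2*25) + 3))**2 + 28)**2 + 4574 = ((-3 + ((4 + 50) + 3))**2 + 28)**2 + 4574 = ((-3 + (54 + 3))**2 + 28)**2 + 4574 = ((-3 + 57)**2 + 28)**2 + 4574 = (54**2 + 28)**2 + 4574 = (2916 + 28)**2 + 4574 = 2944**2 + 4574 = 8667136 + 4574 = 8671710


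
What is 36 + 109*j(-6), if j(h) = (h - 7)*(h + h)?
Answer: 17040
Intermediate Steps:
j(h) = 2*h*(-7 + h) (j(h) = (-7 + h)*(2*h) = 2*h*(-7 + h))
36 + 109*j(-6) = 36 + 109*(2*(-6)*(-7 - 6)) = 36 + 109*(2*(-6)*(-13)) = 36 + 109*156 = 36 + 17004 = 17040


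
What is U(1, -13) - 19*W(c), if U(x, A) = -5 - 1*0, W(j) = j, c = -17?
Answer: 318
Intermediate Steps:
U(x, A) = -5 (U(x, A) = -5 + 0 = -5)
U(1, -13) - 19*W(c) = -5 - 19*(-17) = -5 + 323 = 318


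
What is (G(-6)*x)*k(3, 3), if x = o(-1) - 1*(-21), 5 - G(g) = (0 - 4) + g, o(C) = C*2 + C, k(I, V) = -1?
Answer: -270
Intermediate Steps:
o(C) = 3*C (o(C) = 2*C + C = 3*C)
G(g) = 9 - g (G(g) = 5 - ((0 - 4) + g) = 5 - (-4 + g) = 5 + (4 - g) = 9 - g)
x = 18 (x = 3*(-1) - 1*(-21) = -3 + 21 = 18)
(G(-6)*x)*k(3, 3) = ((9 - 1*(-6))*18)*(-1) = ((9 + 6)*18)*(-1) = (15*18)*(-1) = 270*(-1) = -270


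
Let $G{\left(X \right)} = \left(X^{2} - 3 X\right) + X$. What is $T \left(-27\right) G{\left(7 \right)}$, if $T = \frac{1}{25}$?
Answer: $- \frac{189}{5} \approx -37.8$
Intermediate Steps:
$G{\left(X \right)} = X^{2} - 2 X$
$T = \frac{1}{25} \approx 0.04$
$T \left(-27\right) G{\left(7 \right)} = \frac{1}{25} \left(-27\right) 7 \left(-2 + 7\right) = - \frac{27 \cdot 7 \cdot 5}{25} = \left(- \frac{27}{25}\right) 35 = - \frac{189}{5}$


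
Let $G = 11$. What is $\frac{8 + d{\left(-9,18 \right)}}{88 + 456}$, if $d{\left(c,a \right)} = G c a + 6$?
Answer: $- \frac{13}{4} \approx -3.25$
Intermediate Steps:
$d{\left(c,a \right)} = 6 + 11 a c$ ($d{\left(c,a \right)} = 11 c a + 6 = 11 a c + 6 = 6 + 11 a c$)
$\frac{8 + d{\left(-9,18 \right)}}{88 + 456} = \frac{8 + \left(6 + 11 \cdot 18 \left(-9\right)\right)}{88 + 456} = \frac{8 + \left(6 - 1782\right)}{544} = \left(8 - 1776\right) \frac{1}{544} = \left(-1768\right) \frac{1}{544} = - \frac{13}{4}$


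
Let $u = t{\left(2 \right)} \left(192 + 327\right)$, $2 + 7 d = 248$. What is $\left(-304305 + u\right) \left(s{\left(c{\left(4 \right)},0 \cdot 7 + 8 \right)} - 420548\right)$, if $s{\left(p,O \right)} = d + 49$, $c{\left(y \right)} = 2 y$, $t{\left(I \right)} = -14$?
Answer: $\frac{917030411037}{7} \approx 1.31 \cdot 10^{11}$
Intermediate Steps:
$d = \frac{246}{7}$ ($d = - \frac{2}{7} + \frac{1}{7} \cdot 248 = - \frac{2}{7} + \frac{248}{7} = \frac{246}{7} \approx 35.143$)
$s{\left(p,O \right)} = \frac{589}{7}$ ($s{\left(p,O \right)} = \frac{246}{7} + 49 = \frac{589}{7}$)
$u = -7266$ ($u = - 14 \left(192 + 327\right) = \left(-14\right) 519 = -7266$)
$\left(-304305 + u\right) \left(s{\left(c{\left(4 \right)},0 \cdot 7 + 8 \right)} - 420548\right) = \left(-304305 - 7266\right) \left(\frac{589}{7} - 420548\right) = \left(-311571\right) \left(- \frac{2943247}{7}\right) = \frac{917030411037}{7}$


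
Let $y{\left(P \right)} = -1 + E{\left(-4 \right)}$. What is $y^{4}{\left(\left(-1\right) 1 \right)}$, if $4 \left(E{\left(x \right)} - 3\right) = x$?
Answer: $1$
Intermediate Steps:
$E{\left(x \right)} = 3 + \frac{x}{4}$
$y{\left(P \right)} = 1$ ($y{\left(P \right)} = -1 + \left(3 + \frac{1}{4} \left(-4\right)\right) = -1 + \left(3 - 1\right) = -1 + 2 = 1$)
$y^{4}{\left(\left(-1\right) 1 \right)} = 1^{4} = 1$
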